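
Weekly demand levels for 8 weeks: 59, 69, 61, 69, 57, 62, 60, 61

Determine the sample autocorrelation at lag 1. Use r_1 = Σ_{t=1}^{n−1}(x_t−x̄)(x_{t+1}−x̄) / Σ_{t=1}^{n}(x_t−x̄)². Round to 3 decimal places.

Mean x̄ = (59 + 69 + 61 + 69 + 57 + 62 + 60 + 61)/8 = 62.2500
Deviations from mean: -3.2500, 6.7500, -1.2500, 6.7500, -5.2500, -0.2500, -2.2500, -1.2500
Numerator Σ_{t=1}^{7}(x_t−x̄)(x_{t+1}−x̄) = -69.5625
Denominator Σ(x_t−x̄)² = 137.5000
r_1 = -69.5625 / 137.5000 = -0.506

-0.506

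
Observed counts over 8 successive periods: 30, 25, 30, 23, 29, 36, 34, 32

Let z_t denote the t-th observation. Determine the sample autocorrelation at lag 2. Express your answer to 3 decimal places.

Mean z̄ = (30 + 25 + 30 + 23 + 29 + 36 + 34 + 32)/8 = 29.8750
Σ(z_t−z̄)(z_{t+2}−z̄) = (0.0156) + (33.5156) + (-0.1094) + (-42.1094) + (-3.6094) + (13.0156) = 0.7188
Denominator Σ(z_t−z̄)² = 130.8750
r_2 = 0.7188 / 130.8750 = 0.005

0.005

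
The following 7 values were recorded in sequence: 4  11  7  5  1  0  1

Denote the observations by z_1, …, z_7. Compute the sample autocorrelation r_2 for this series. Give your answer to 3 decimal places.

Mean z̄ = (4 + 11 + 7 + 5 + 1 + 0 + 1)/7 = 4.1429
Deviations from mean: -0.1429, 6.8571, 2.8571, 0.8571, -3.1429, -4.1429, -3.1429
Σ(z_t−z̄)(z_{t+2}−z̄) = (-0.4082) + (5.8776) + (-8.9796) + (-3.5510) + (9.8776) = 2.8163
Denominator Σ(z_t−z̄)² = 92.8571
r_2 = 2.8163 / 92.8571 = 0.030

0.030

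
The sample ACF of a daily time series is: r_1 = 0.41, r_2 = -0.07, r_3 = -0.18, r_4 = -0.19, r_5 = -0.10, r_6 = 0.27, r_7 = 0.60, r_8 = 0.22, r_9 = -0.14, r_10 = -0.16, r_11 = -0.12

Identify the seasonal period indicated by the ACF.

The largest autocorrelation is r_7 = 0.60; the remaining lags stay at or below 0.41.
The dominant spike at lag 7 indicates a seasonal period of 7.

7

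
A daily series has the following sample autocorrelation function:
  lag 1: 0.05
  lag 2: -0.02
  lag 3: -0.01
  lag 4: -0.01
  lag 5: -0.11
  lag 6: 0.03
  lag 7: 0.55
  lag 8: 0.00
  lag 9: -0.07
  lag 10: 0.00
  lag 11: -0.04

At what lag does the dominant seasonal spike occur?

The largest autocorrelation is r_7 = 0.55; the remaining lags stay at or below 0.05.
The dominant spike at lag 7 indicates a seasonal period of 7.

7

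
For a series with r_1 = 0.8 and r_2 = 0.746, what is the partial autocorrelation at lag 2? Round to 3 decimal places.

0.294

φ_{22} = (r_2 − r_1²) / (1 − r_1²)
r_1² = (0.8)² = 0.64
Numerator = 0.746 − 0.6400 = 0.1060; denominator = 1 − 0.6400 = 0.3600
φ_{22} = 0.1060 / 0.3600 = 0.294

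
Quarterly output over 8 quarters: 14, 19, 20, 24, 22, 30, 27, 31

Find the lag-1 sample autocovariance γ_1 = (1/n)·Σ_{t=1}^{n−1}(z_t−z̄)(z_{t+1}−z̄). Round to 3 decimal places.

Mean z̄ = (14 + 19 + 20 + 24 + 22 + 30 + 27 + 31)/8 = 23.3750
Deviations: -9.3750, -4.3750, -3.3750, 0.6250, -1.3750, 6.6250, 3.6250, 7.6250
Σ_{t=1}^{7}(z_t−z̄)(z_{t+1}−z̄) = 95.3594
γ_1 = 95.3594 / 8 = 11.920

11.920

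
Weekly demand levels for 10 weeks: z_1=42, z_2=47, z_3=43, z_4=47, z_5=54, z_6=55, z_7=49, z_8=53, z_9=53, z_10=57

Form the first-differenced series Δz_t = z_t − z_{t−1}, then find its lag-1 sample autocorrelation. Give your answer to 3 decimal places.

First differences Δz: 5, -4, 4, 7, 1, -6, 4, 0, 4
Mean of differences = 1.6667
Numerator Σ(Δz_t−Δz̄)(Δz_{t+1}−Δz̄) = -43.7778
Denominator Σ(Δz_t−Δz̄)² = 150.0000
r_1(Δz) = -43.7778 / 150.0000 = -0.292

-0.292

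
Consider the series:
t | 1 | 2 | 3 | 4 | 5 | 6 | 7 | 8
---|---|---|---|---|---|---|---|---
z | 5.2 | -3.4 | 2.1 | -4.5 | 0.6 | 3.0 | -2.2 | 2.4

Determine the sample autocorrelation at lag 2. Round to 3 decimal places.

0.233

Mean z̄ = (5.2 − 3.4 + 2.1 − 4.5 + 0.6 + 3.0 − 2.2 + 2.4)/8 = 0.4000
Deviations from mean: 4.8000, -3.8000, 1.7000, -4.9000, 0.2000, 2.6000, -2.6000, 2.0000
Numerator Σ_{t=1}^{6}(z_t−z̄)(z_{t+2}−z̄) = 19.0600
Denominator Σ(z_t−z̄)² = 81.9400
r_2 = 19.0600 / 81.9400 = 0.233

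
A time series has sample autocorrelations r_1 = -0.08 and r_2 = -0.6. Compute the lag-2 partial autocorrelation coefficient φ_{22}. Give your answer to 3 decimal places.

φ_{22} = (r_2 − r_1²) / (1 − r_1²)
r_1² = (-0.08)² = 0.0064
Numerator = -0.6 − 0.0064 = -0.6064; denominator = 1 − 0.0064 = 0.9936
φ_{22} = -0.6064 / 0.9936 = -0.610

-0.610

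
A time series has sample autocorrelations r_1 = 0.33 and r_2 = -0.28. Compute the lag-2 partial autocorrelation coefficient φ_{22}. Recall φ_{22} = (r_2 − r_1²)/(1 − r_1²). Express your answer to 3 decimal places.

φ_{22} = (r_2 − r_1²) / (1 − r_1²)
r_1² = (0.33)² = 0.1089
Numerator = -0.28 − 0.1089 = -0.3889; denominator = 1 − 0.1089 = 0.8911
φ_{22} = -0.3889 / 0.8911 = -0.436

-0.436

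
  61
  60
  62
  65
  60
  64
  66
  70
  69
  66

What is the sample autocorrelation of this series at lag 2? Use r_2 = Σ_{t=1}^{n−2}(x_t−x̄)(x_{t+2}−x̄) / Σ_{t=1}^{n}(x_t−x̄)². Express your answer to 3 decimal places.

Mean x̄ = (61 + 60 + 62 + 65 + 60 + 64 + 66 + 70 + 69 + 66)/10 = 64.3000
Numerator Σ_{t=1}^{8}(x_t−x̄)(x_{t+2}−x̄) = 22.9200
Denominator Σ(x_t−x̄)² = 114.1000
r_2 = 22.9200 / 114.1000 = 0.201

0.201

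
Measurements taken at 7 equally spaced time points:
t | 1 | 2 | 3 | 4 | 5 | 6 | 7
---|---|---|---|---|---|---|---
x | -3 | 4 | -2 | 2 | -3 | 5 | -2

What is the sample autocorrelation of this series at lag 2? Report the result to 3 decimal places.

Mean x̄ = (-3 + 4 − 2 + 2 − 3 + 5 − 2)/7 = 0.1429
Deviations from mean: -3.1429, 3.8571, -2.1429, 1.8571, -3.1429, 4.8571, -2.1429
Σ(x_t−x̄)(x_{t+2}−x̄) = (6.7347) + (7.1633) + (6.7347) + (9.0204) + (6.7347) = 36.3878
Denominator Σ(x_t−x̄)² = 70.8571
r_2 = 36.3878 / 70.8571 = 0.514

0.514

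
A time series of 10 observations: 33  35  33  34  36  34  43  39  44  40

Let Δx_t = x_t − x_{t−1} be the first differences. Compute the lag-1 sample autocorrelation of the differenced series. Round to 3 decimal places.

First differences Δx: 2, -2, 1, 2, -2, 9, -4, 5, -4
Mean of differences = 0.7778
Numerator Σ(Δx_t−Δx̄)(Δx_{t+1}−Δx̄) = -109.6049
Denominator Σ(Δx_t−Δx̄)² = 149.5556
r_1(Δx) = -109.6049 / 149.5556 = -0.733

-0.733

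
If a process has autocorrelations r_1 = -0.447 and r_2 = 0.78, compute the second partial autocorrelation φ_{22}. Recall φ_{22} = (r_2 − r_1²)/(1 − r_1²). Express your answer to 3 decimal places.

0.725

φ_{22} = (r_2 − r_1²) / (1 − r_1²)
r_1² = (-0.447)² = 0.199809
Numerator = 0.78 − 0.1998 = 0.5802; denominator = 1 − 0.1998 = 0.8002
φ_{22} = 0.5802 / 0.8002 = 0.725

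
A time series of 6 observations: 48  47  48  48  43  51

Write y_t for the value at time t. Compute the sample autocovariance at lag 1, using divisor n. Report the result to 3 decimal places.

Mean ȳ = (48 + 47 + 48 + 48 + 43 + 51)/6 = 47.5000
Σ_{t=1}^{5}(y_t−ȳ)(y_{t+1}−ȳ) = -18.2500
γ_1 = -18.2500 / 6 = -3.042

-3.042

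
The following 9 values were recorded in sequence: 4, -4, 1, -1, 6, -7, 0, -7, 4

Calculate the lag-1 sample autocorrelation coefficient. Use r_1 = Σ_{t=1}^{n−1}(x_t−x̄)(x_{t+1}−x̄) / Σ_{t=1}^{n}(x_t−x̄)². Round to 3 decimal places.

-0.563

Mean x̄ = (4 − 4 + 1 − 1 + 6 − 7 + 0 − 7 + 4)/9 = -0.4444
Numerator Σ_{t=1}^{8}(x_t−x̄)(x_{t+1}−x̄) = -102.5309
Denominator Σ(x_t−x̄)² = 182.2222
r_1 = -102.5309 / 182.2222 = -0.563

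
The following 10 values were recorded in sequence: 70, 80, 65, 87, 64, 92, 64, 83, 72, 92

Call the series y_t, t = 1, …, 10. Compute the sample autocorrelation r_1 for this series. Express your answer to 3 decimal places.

-0.765

Mean ȳ = (70 + 80 + 65 + 87 + 64 + 92 + 64 + 83 + 72 + 92)/10 = 76.9000
Numerator Σ_{t=1}^{9}(y_t−ȳ)(y_{t+1}−ȳ) = -880.9100
Denominator Σ(y_t−ȳ)² = 1150.9000
r_1 = -880.9100 / 1150.9000 = -0.765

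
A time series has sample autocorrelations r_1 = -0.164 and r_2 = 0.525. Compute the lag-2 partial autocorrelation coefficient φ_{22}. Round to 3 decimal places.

0.512

φ_{22} = (r_2 − r_1²) / (1 − r_1²)
r_1² = (-0.164)² = 0.026896
Numerator = 0.525 − 0.0269 = 0.4981; denominator = 1 − 0.0269 = 0.9731
φ_{22} = 0.4981 / 0.9731 = 0.512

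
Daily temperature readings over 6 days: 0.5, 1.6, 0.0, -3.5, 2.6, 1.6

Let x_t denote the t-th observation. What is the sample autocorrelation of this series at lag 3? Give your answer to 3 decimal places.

Mean x̄ = (0.5 + 1.6 + 0.0 − 3.5 + 2.6 + 1.6)/6 = 0.4667
Σ(x_t−x̄)(x_{t+3}−x̄) = (-0.1322) + (2.4178) + (-0.5289) = 1.7567
Denominator Σ(x_t−x̄)² = 23.0733
r_3 = 1.7567 / 23.0733 = 0.076

0.076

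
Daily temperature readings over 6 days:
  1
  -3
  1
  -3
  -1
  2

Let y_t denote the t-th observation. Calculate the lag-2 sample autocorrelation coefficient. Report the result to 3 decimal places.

Mean ȳ = (1 − 3 + 1 − 3 − 1 + 2)/6 = -0.5000
Deviations from mean: 1.5000, -2.5000, 1.5000, -2.5000, -0.5000, 2.5000
Σ(y_t−ȳ)(y_{t+2}−ȳ) = (2.2500) + (6.2500) + (-0.7500) + (-6.2500) = 1.5000
Denominator Σ(y_t−ȳ)² = 23.5000
r_2 = 1.5000 / 23.5000 = 0.064

0.064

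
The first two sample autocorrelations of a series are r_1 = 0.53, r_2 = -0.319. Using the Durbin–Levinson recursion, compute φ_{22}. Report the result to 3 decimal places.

-0.834

φ_{22} = (r_2 − r_1²) / (1 − r_1²)
r_1² = (0.53)² = 0.2809
Numerator = -0.319 − 0.2809 = -0.5999; denominator = 1 − 0.2809 = 0.7191
φ_{22} = -0.5999 / 0.7191 = -0.834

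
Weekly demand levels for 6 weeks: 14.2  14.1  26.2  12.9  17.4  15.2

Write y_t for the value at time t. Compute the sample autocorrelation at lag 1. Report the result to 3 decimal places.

Mean ȳ = (14.2 + 14.1 + 26.2 + 12.9 + 17.4 + 15.2)/6 = 16.6667
Deviations from mean: -2.4667, -2.5667, 9.5333, -3.7667, 0.7333, -1.4667
Σ(y_t−ȳ)(y_{t+1}−ȳ) = (6.3311) + (-24.4689) + (-35.9089) + (-2.7622) + (-1.0756) = -57.8844
Denominator Σ(y_t−ȳ)² = 120.4333
r_1 = -57.8844 / 120.4333 = -0.481

-0.481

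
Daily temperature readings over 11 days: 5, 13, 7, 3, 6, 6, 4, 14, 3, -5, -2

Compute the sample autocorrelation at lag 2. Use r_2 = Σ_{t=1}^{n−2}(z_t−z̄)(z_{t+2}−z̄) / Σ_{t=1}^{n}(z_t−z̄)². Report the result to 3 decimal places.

Mean z̄ = (5 + 13 + 7 + 3 + 6 + 6 + 4 + 14 + 3 − 5 − 2)/11 = 4.9091
Numerator Σ_{t=1}^{9}(z_t−z̄)(z_{t+2}−z̄) = -81.2893
Denominator Σ(z_t−z̄)² = 308.9091
r_2 = -81.2893 / 308.9091 = -0.263

-0.263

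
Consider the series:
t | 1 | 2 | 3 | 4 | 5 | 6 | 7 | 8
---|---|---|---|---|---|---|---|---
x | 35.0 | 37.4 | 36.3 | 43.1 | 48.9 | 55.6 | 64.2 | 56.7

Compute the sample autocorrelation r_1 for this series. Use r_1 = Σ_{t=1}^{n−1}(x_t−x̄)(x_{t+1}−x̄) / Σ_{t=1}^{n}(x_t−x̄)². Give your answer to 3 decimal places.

Mean x̄ = (35.0 + 37.4 + 36.3 + 43.1 + 48.9 + 55.6 + 64.2 + 56.7)/8 = 47.1500
Deviations from mean: -12.1500, -9.7500, -10.8500, -4.0500, 1.7500, 8.4500, 17.0500, 9.5500
Σ(x_t−x̄)(x_{t+1}−x̄) = (118.4625) + (105.7875) + (43.9425) + (-7.0875) + (14.7875) + (144.0725) + (162.8275) = 582.7925
Denominator Σ(x_t−x̄)² = 833.1800
r_1 = 582.7925 / 833.1800 = 0.699

0.699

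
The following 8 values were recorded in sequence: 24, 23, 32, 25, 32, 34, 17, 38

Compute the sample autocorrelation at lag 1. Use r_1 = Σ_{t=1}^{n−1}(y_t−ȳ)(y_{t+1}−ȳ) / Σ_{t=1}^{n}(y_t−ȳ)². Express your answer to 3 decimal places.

-0.518

Mean ȳ = (24 + 23 + 32 + 25 + 32 + 34 + 17 + 38)/8 = 28.1250
Deviations from mean: -4.1250, -5.1250, 3.8750, -3.1250, 3.8750, 5.8750, -11.1250, 9.8750
Numerator Σ_{t=1}^{7}(y_t−ȳ)(y_{t+1}−ȳ) = -175.3906
Denominator Σ(y_t−ȳ)² = 338.8750
r_1 = -175.3906 / 338.8750 = -0.518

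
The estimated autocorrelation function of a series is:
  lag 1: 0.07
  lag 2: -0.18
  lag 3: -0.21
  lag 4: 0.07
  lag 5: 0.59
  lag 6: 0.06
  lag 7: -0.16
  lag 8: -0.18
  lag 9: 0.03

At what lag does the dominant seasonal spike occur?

The largest autocorrelation is r_5 = 0.59; the remaining lags stay at or below 0.07.
The dominant spike at lag 5 indicates a seasonal period of 5.

5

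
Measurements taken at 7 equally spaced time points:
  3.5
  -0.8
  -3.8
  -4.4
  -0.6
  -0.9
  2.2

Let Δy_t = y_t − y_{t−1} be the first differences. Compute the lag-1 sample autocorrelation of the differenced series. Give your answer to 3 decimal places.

0.199

First differences Δy: -4.3, -3.0, -0.6, 3.8, -0.3, 3.1
Mean of differences = -0.2167
Numerator Σ(Δy_t−Δȳ)(Δy_{t+1}−Δȳ) = 10.2814
Denominator Σ(Δy_t−Δȳ)² = 51.7083
r_1(Δy) = 10.2814 / 51.7083 = 0.199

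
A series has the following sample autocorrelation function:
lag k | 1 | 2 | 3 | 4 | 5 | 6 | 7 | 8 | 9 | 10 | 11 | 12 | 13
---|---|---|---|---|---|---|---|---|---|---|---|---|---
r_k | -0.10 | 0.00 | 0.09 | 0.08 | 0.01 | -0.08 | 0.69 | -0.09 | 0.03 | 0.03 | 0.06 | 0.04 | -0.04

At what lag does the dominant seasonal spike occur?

The largest autocorrelation is r_7 = 0.69; the remaining lags stay at or below 0.09.
The dominant spike at lag 7 indicates a seasonal period of 7.

7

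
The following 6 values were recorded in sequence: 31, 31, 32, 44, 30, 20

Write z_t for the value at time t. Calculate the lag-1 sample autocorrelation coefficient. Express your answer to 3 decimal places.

Mean z̄ = (31 + 31 + 32 + 44 + 30 + 20)/6 = 31.3333
Deviations from mean: -0.3333, -0.3333, 0.6667, 12.6667, -1.3333, -11.3333
Σ(z_t−z̄)(z_{t+1}−z̄) = (0.1111) + (-0.2222) + (8.4444) + (-16.8889) + (15.1111) = 6.5556
Denominator Σ(z_t−z̄)² = 291.3333
r_1 = 6.5556 / 291.3333 = 0.023

0.023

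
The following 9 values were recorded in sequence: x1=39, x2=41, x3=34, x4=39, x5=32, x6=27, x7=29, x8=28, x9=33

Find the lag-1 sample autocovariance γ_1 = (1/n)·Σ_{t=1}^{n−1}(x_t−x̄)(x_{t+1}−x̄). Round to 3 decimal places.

11.805

Mean x̄ = (39 + 41 + 34 + 39 + 32 + 27 + 29 + 28 + 33)/9 = 33.5556
Σ_{t=1}^{8}(x_t−x̄)(x_{t+1}−x̄) = 106.2469
γ_1 = 106.2469 / 9 = 11.805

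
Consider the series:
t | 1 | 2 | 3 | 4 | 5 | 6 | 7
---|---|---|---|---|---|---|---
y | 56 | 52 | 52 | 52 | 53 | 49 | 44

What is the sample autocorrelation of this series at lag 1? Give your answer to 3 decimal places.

0.219

Mean ȳ = (56 + 52 + 52 + 52 + 53 + 49 + 44)/7 = 51.1429
Deviations from mean: 4.8571, 0.8571, 0.8571, 0.8571, 1.8571, -2.1429, -7.1429
Σ(y_t−ȳ)(y_{t+1}−ȳ) = (4.1633) + (0.7347) + (0.7347) + (1.5918) + (-3.9796) + (15.3061) = 18.5510
Denominator Σ(y_t−ȳ)² = 84.8571
r_1 = 18.5510 / 84.8571 = 0.219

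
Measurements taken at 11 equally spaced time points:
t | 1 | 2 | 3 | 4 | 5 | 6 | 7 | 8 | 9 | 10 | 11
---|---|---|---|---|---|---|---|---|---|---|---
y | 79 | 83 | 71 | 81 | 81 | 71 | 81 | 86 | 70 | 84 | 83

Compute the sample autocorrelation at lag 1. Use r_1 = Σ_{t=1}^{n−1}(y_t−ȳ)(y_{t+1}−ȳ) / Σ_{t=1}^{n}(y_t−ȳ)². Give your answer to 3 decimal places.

-0.458

Mean ȳ = (79 + 83 + 71 + 81 + 81 + 71 + 81 + 86 + 70 + 84 + 83)/11 = 79.0909
Numerator Σ_{t=1}^{10}(y_t−ȳ)(y_{t+1}−ȳ) = -149.7355
Denominator Σ(y_t−ȳ)² = 326.9091
r_1 = -149.7355 / 326.9091 = -0.458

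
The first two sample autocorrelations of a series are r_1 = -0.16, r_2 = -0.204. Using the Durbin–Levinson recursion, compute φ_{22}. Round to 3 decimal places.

-0.236

φ_{22} = (r_2 − r_1²) / (1 − r_1²)
r_1² = (-0.16)² = 0.0256
Numerator = -0.204 − 0.0256 = -0.2296; denominator = 1 − 0.0256 = 0.9744
φ_{22} = -0.2296 / 0.9744 = -0.236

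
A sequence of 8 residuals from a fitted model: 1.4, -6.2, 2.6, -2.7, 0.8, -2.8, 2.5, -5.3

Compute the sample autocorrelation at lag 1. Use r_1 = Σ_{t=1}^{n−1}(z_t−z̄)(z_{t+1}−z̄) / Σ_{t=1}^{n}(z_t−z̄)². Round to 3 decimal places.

-0.760

Mean z̄ = (1.4 − 6.2 + 2.6 − 2.7 + 0.8 − 2.8 + 2.5 − 5.3)/8 = -1.2125
Deviations from mean: 2.6125, -4.9875, 3.8125, -1.4875, 2.0125, -1.5875, 3.7125, -4.0875
Σ(z_t−z̄)(z_{t+1}−z̄) = (-13.0298) + (-19.0148) + (-5.6711) + (-2.9936) + (-3.1948) + (-5.8936) + (-15.1748) = -64.9727
Denominator Σ(z_t−z̄)² = 85.5088
r_1 = -64.9727 / 85.5088 = -0.760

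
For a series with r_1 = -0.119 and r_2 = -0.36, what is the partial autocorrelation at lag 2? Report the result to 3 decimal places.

-0.380

φ_{22} = (r_2 − r_1²) / (1 − r_1²)
r_1² = (-0.119)² = 0.014161
Numerator = -0.36 − 0.0142 = -0.3742; denominator = 1 − 0.0142 = 0.9858
φ_{22} = -0.3742 / 0.9858 = -0.380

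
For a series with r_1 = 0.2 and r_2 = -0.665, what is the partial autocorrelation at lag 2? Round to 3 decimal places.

-0.734

φ_{22} = (r_2 − r_1²) / (1 − r_1²)
r_1² = (0.2)² = 0.04
Numerator = -0.665 − 0.0400 = -0.7050; denominator = 1 − 0.0400 = 0.9600
φ_{22} = -0.7050 / 0.9600 = -0.734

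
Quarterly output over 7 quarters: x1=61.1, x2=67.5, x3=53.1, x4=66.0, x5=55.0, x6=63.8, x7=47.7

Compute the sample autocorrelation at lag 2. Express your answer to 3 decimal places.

0.459

Mean x̄ = (61.1 + 67.5 + 53.1 + 66.0 + 55.0 + 63.8 + 47.7)/7 = 59.1714
Deviations from mean: 1.9286, 8.3286, -6.0714, 6.8286, -4.1714, 4.6286, -11.4714
Numerator Σ_{t=1}^{5}(x_t−x̄)(x_{t+2}−x̄) = 149.9484
Denominator Σ(x_t−x̄)² = 326.9943
r_2 = 149.9484 / 326.9943 = 0.459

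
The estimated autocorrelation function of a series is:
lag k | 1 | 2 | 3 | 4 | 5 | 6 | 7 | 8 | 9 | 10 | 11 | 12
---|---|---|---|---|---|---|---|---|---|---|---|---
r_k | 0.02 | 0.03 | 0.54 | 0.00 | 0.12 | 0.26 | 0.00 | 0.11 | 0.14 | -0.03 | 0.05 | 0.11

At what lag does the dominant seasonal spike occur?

The largest autocorrelation is r_3 = 0.54, with a weaker echo at lag 6 (0.26); the remaining lags stay at or below 0.14.
The dominant spike at lag 3 indicates a seasonal period of 3.

3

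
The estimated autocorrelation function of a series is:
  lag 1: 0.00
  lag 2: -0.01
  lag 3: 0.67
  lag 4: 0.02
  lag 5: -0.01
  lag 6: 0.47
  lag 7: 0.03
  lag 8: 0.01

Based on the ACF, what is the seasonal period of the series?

The largest autocorrelation is r_3 = 0.67, with a weaker echo at lag 6 (0.47); the remaining lags stay at or below 0.03.
The dominant spike at lag 3 indicates a seasonal period of 3.

3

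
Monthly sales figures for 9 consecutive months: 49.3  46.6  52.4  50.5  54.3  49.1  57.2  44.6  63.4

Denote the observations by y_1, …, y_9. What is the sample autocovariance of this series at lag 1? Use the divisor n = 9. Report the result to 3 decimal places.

Mean ȳ = (49.3 + 46.6 + 52.4 + 50.5 + 54.3 + 49.1 + 57.2 + 44.6 + 63.4)/9 = 51.9333
Σ_{t=1}^{8}(y_t−ȳ)(y_{t+1}−ȳ) = -136.8444
γ_1 = -136.8444 / 9 = -15.205

-15.205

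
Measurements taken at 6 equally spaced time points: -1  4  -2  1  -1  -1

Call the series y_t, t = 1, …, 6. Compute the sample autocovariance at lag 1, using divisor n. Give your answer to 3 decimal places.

Mean ȳ = (-1 + 4 − 2 + 1 − 1 − 1)/6 = 0.0000
Deviations: -1.0000, 4.0000, -2.0000, 1.0000, -1.0000, -1.0000
Σ_{t=1}^{5}(y_t−ȳ)(y_{t+1}−ȳ) = -14.0000
γ_1 = -14.0000 / 6 = -2.333

-2.333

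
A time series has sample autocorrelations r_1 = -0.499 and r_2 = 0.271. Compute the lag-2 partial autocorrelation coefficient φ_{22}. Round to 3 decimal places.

0.029

φ_{22} = (r_2 − r_1²) / (1 − r_1²)
r_1² = (-0.499)² = 0.249001
Numerator = 0.271 − 0.2490 = 0.0220; denominator = 1 − 0.2490 = 0.7510
φ_{22} = 0.0220 / 0.7510 = 0.029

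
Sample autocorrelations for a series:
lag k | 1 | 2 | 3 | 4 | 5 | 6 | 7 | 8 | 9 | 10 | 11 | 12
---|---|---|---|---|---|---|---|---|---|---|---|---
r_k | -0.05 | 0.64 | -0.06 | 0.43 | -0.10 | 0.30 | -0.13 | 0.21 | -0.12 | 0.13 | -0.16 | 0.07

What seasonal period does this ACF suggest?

2

The largest autocorrelation is r_2 = 0.64, with weaker echoes at lags 4 (0.43), 6 (0.30) and 8 (0.21); the remaining lags stay at or below 0.13.
The dominant spike at lag 2 indicates a seasonal period of 2.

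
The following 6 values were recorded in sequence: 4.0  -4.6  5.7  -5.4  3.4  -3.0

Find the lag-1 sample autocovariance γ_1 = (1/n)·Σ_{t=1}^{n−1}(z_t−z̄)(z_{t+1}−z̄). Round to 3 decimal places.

-17.324

Mean z̄ = (4.0 − 4.6 + 5.7 − 5.4 + 3.4 − 3.0)/6 = 0.0167
Deviations: 3.9833, -4.6167, 5.6833, -5.4167, 3.3833, -3.0167
Σ_{t=1}^{5}(z_t−z̄)(z_{t+1}−z̄) = -103.9453
γ_1 = -103.9453 / 6 = -17.324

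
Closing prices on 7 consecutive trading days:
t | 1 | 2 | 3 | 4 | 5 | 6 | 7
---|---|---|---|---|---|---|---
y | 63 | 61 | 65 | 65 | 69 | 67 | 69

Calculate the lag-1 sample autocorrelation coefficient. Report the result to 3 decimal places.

0.419

Mean ȳ = (63 + 61 + 65 + 65 + 69 + 67 + 69)/7 = 65.5714
Deviations from mean: -2.5714, -4.5714, -0.5714, -0.5714, 3.4286, 1.4286, 3.4286
Σ(y_t−ȳ)(y_{t+1}−ȳ) = (11.7551) + (2.6122) + (0.3265) + (-1.9592) + (4.8980) + (4.8980) = 22.5306
Denominator Σ(y_t−ȳ)² = 53.7143
r_1 = 22.5306 / 53.7143 = 0.419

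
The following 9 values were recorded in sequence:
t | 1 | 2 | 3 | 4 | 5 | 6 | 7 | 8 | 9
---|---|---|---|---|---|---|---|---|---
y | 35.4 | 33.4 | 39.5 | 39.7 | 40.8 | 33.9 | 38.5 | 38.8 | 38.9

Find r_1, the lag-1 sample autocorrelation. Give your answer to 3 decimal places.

-0.011

Mean ȳ = (35.4 + 33.4 + 39.5 + 39.7 + 40.8 + 33.9 + 38.5 + 38.8 + 38.9)/9 = 37.6556
Numerator Σ_{t=1}^{8}(y_t−ȳ)(y_{t+1}−ȳ) = -0.6409
Denominator Σ(y_t−ȳ)² = 58.3422
r_1 = -0.6409 / 58.3422 = -0.011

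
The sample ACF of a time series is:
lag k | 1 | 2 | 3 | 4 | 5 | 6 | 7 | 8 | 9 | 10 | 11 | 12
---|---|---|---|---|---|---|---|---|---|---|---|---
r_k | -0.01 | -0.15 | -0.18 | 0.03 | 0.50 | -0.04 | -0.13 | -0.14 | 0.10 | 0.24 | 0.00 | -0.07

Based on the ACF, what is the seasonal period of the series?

5

The largest autocorrelation is r_5 = 0.50, with a weaker echo at lag 10 (0.24); the remaining lags stay at or below 0.10.
The dominant spike at lag 5 indicates a seasonal period of 5.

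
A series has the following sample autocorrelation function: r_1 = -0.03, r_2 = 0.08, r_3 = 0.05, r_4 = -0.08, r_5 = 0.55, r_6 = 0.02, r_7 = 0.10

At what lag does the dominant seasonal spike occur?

5

The largest autocorrelation is r_5 = 0.55; the remaining lags stay at or below 0.10.
The dominant spike at lag 5 indicates a seasonal period of 5.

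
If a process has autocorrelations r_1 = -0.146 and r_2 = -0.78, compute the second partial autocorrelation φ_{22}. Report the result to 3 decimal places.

φ_{22} = (r_2 − r_1²) / (1 − r_1²)
r_1² = (-0.146)² = 0.021316
Numerator = -0.78 − 0.0213 = -0.8013; denominator = 1 − 0.0213 = 0.9787
φ_{22} = -0.8013 / 0.9787 = -0.819

-0.819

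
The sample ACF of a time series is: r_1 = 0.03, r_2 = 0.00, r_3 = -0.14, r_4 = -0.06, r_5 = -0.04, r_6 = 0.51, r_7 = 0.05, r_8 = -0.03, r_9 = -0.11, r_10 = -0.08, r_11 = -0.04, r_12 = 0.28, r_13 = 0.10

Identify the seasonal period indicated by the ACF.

The largest autocorrelation is r_6 = 0.51, with a weaker echo at lag 12 (0.28); the remaining lags stay at or below 0.10.
The dominant spike at lag 6 indicates a seasonal period of 6.

6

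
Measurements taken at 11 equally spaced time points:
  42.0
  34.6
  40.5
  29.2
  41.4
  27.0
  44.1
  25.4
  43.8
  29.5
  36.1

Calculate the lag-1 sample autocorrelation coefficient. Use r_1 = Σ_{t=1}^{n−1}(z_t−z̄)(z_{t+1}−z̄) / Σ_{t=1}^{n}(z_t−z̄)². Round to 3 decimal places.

Mean z̄ = (42.0 + 34.6 + 40.5 + 29.2 + 41.4 + 27.0 + 44.1 + 25.4 + 43.8 + 29.5 + 36.1)/11 = 35.7818
Numerator Σ_{t=1}^{10}(z_t−z̄)(z_{t+1}−z̄) = -425.3121
Denominator Σ(z_t−z̄)² = 495.1564
r_1 = -425.3121 / 495.1564 = -0.859

-0.859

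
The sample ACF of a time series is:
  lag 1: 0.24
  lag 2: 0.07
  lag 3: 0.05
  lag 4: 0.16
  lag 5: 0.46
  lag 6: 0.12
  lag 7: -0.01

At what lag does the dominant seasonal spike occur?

The largest autocorrelation is r_5 = 0.46; the remaining lags stay at or below 0.24. The elevated value at lag 1 (0.24), dropping to 0.07 at lag 2, reflects decaying short-term dependence rather than seasonality.
The dominant spike at lag 5 indicates a seasonal period of 5.

5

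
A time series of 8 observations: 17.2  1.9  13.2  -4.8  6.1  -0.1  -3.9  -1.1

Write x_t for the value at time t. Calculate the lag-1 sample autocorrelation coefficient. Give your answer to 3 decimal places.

Mean x̄ = (17.2 + 1.9 + 13.2 − 4.8 + 6.1 − 0.1 − 3.9 − 1.1)/8 = 3.5625
Σ(x_t−x̄)(x_{t+1}−x̄) = (-22.6723) + (-16.0223) + (-80.5936) + (-21.2198) + (-9.2936) + (27.3314) + (34.7939) = -87.6764
Denominator Σ(x_t−x̄)² = 448.8388
r_1 = -87.6764 / 448.8388 = -0.195

-0.195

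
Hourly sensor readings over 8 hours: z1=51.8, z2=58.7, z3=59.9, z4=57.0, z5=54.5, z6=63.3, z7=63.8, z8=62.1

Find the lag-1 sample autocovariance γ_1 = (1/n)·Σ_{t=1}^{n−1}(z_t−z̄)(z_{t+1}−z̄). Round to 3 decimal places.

3.201

Mean z̄ = (51.8 + 58.7 + 59.9 + 57.0 + 54.5 + 63.3 + 63.8 + 62.1)/8 = 58.8875
Σ_{t=1}^{7}(z_t−z̄)(z_{t+1}−z̄) = 25.6073
γ_1 = 25.6073 / 8 = 3.201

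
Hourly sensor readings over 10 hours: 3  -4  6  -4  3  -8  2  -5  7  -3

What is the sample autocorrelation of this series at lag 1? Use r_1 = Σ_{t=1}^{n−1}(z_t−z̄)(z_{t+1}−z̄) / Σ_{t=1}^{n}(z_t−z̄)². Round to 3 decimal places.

-0.758

Mean z̄ = (3 − 4 + 6 − 4 + 3 − 8 + 2 − 5 + 7 − 3)/10 = -0.3000
Numerator Σ_{t=1}^{9}(z_t−z̄)(z_{t+1}−z̄) = -178.9900
Denominator Σ(z_t−z̄)² = 236.1000
r_1 = -178.9900 / 236.1000 = -0.758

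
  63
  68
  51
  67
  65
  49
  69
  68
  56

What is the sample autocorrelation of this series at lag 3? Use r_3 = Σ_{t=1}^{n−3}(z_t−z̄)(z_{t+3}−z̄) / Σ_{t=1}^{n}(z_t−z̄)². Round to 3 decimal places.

Mean z̄ = (63 + 68 + 51 + 67 + 65 + 49 + 69 + 68 + 56)/9 = 61.7778
Σ(z_t−z̄)(z_{t+3}−z̄) = (6.3827) + (20.0494) + (137.7160) + (37.7160) + (20.0494) + (73.8272) = 295.7407
Denominator Σ(z_t−z̄)² = 481.5556
r_3 = 295.7407 / 481.5556 = 0.614

0.614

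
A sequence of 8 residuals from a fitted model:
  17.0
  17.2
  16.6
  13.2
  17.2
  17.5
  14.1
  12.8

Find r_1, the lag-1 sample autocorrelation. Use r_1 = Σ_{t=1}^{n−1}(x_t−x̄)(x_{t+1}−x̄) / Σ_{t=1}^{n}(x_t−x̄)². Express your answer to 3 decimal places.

Mean x̄ = (17.0 + 17.2 + 16.6 + 13.2 + 17.2 + 17.5 + 14.1 + 12.8)/8 = 15.7000
Deviations from mean: 1.3000, 1.5000, 0.9000, -2.5000, 1.5000, 1.8000, -1.6000, -2.9000
Σ(x_t−x̄)(x_{t+1}−x̄) = (1.9500) + (1.3500) + (-2.2500) + (-3.7500) + (2.7000) + (-2.8800) + (4.6400) = 1.7600
Denominator Σ(x_t−x̄)² = 27.4600
r_1 = 1.7600 / 27.4600 = 0.064

0.064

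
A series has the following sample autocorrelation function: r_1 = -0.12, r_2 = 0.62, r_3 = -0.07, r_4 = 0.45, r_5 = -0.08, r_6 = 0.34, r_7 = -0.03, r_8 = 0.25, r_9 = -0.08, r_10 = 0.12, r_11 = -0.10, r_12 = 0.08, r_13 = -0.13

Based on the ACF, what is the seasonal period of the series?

The largest autocorrelation is r_2 = 0.62, with weaker echoes at lags 4 (0.45), 6 (0.34) and 8 (0.25); the remaining lags stay at or below 0.12.
The dominant spike at lag 2 indicates a seasonal period of 2.

2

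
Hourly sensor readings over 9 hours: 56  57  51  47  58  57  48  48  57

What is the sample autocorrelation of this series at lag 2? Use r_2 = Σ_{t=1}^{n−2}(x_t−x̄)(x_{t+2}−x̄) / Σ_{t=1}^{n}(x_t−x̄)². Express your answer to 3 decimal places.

-0.747

Mean x̄ = (56 + 57 + 51 + 47 + 58 + 57 + 48 + 48 + 57)/9 = 53.2222
Σ(x_t−x̄)(x_{t+2}−x̄) = (-6.1728) + (-23.5062) + (-10.6173) + (-23.5062) + (-24.9506) + (-19.7284) + (-19.7284) = -128.2099
Denominator Σ(x_t−x̄)² = 171.5556
r_2 = -128.2099 / 171.5556 = -0.747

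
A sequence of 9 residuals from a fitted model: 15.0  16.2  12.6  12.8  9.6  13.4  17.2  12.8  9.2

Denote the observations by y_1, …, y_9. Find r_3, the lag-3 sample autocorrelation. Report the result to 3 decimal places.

Mean ȳ = (15.0 + 16.2 + 12.6 + 12.8 + 9.6 + 13.4 + 17.2 + 12.8 + 9.2)/9 = 13.2000
Numerator Σ_{t=1}^{6}(y_t−ȳ)(y_{t+3}−ȳ) = -12.6000
Denominator Σ(y_t−ȳ)² = 57.9200
r_3 = -12.6000 / 57.9200 = -0.218

-0.218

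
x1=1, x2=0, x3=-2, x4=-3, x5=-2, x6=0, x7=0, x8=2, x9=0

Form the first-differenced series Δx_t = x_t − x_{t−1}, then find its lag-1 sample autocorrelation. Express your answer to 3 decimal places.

0.065

First differences Δx: -1, -2, -1, 1, 2, 0, 2, -2
Mean of differences = -0.1250
Numerator Σ(Δx_t−Δx̄)(Δx_{t+1}−Δx̄) = 1.2344
Denominator Σ(Δx_t−Δx̄)² = 18.8750
r_1(Δx) = 1.2344 / 18.8750 = 0.065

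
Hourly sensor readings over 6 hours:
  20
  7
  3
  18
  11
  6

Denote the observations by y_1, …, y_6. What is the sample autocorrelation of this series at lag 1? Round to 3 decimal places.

-0.259

Mean ȳ = (20 + 7 + 3 + 18 + 11 + 6)/6 = 10.8333
Deviations from mean: 9.1667, -3.8333, -7.8333, 7.1667, 0.1667, -4.8333
Σ(y_t−ȳ)(y_{t+1}−ȳ) = (-35.1389) + (30.0278) + (-56.1389) + (1.1944) + (-0.8056) = -60.8611
Denominator Σ(y_t−ȳ)² = 234.8333
r_1 = -60.8611 / 234.8333 = -0.259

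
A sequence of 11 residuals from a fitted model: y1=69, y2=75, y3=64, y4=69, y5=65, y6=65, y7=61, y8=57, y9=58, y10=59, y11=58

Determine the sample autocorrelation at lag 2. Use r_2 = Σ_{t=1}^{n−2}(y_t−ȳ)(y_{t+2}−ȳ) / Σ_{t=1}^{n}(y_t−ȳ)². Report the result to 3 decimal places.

Mean ȳ = (69 + 75 + 64 + 69 + 65 + 65 + 61 + 57 + 58 + 59 + 58)/11 = 63.6364
Numerator Σ_{t=1}^{9}(y_t−ȳ)(y_{t+2}−ȳ) = 135.4628
Denominator Σ(y_t−ȳ)² = 326.5455
r_2 = 135.4628 / 326.5455 = 0.415

0.415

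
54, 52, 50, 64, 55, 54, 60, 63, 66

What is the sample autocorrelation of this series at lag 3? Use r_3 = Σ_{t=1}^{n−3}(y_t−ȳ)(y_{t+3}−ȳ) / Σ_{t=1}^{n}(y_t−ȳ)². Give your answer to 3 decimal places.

Mean ȳ = (54 + 52 + 50 + 64 + 55 + 54 + 60 + 63 + 66)/9 = 57.5556
Σ(y_t−ȳ)(y_{t+3}−ȳ) = (-22.9136) + (14.1975) + (26.8642) + (15.7531) + (-13.9136) + (-30.0247) = -10.0370
Denominator Σ(y_t−ȳ)² = 268.2222
r_3 = -10.0370 / 268.2222 = -0.037

-0.037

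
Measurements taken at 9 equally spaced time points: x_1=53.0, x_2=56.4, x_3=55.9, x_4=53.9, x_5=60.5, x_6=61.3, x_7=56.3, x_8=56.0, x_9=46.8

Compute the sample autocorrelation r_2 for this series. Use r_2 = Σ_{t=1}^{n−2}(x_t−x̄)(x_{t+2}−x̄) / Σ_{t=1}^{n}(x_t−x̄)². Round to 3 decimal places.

-0.072

Mean x̄ = (53.0 + 56.4 + 55.9 + 53.9 + 60.5 + 61.3 + 56.3 + 56.0 + 46.8)/9 = 55.5667
Σ(x_t−x̄)(x_{t+2}−x̄) = (-0.8556) + (-1.3889) + (1.6444) + (-9.5556) + (3.6178) + (2.4844) + (-6.4289) = -10.4822
Denominator Σ(x_t−x̄)² = 144.9600
r_2 = -10.4822 / 144.9600 = -0.072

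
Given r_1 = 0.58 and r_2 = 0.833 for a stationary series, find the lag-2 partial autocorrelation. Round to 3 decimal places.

φ_{22} = (r_2 − r_1²) / (1 − r_1²)
r_1² = (0.58)² = 0.3364
Numerator = 0.833 − 0.3364 = 0.4966; denominator = 1 − 0.3364 = 0.6636
φ_{22} = 0.4966 / 0.6636 = 0.748

0.748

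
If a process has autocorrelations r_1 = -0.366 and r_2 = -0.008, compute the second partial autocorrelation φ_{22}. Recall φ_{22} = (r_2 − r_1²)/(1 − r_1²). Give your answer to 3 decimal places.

φ_{22} = (r_2 − r_1²) / (1 − r_1²)
r_1² = (-0.366)² = 0.133956
Numerator = -0.008 − 0.1340 = -0.1420; denominator = 1 − 0.1340 = 0.8660
φ_{22} = -0.1420 / 0.8660 = -0.164

-0.164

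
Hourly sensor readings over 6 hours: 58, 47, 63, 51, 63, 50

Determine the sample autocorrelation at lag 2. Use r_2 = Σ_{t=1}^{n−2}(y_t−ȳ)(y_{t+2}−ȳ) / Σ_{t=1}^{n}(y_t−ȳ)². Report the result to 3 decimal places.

Mean ȳ = (58 + 47 + 63 + 51 + 63 + 50)/6 = 55.3333
Σ(y_t−ȳ)(y_{t+2}−ȳ) = (20.4444) + (36.1111) + (58.7778) + (23.1111) = 138.4444
Denominator Σ(y_t−ȳ)² = 241.3333
r_2 = 138.4444 / 241.3333 = 0.574

0.574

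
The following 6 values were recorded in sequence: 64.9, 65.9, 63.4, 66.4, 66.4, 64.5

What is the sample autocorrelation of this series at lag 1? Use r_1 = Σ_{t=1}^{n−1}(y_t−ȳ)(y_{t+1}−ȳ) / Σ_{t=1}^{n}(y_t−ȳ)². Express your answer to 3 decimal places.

-0.432

Mean ȳ = (64.9 + 65.9 + 63.4 + 66.4 + 66.4 + 64.5)/6 = 65.2500
Numerator Σ_{t=1}^{5}(y_t−ȳ)(y_{t+1}−ȳ) = -3.0975
Denominator Σ(y_t−ȳ)² = 7.1750
r_1 = -3.0975 / 7.1750 = -0.432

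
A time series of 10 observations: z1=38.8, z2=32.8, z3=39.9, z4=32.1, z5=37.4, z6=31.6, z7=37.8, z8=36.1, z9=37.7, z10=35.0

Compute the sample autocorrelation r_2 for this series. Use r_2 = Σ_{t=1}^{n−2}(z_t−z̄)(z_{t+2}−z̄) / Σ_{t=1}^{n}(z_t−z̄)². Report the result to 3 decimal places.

0.663

Mean z̄ = (38.8 + 32.8 + 39.9 + 32.1 + 37.4 + 31.6 + 37.8 + 36.1 + 37.7 + 35.0)/10 = 35.9200
Numerator Σ_{t=1}^{8}(z_t−z̄)(z_{t+2}−z̄) = 50.9592
Denominator Σ(z_t−z̄)² = 76.8960
r_2 = 50.9592 / 76.8960 = 0.663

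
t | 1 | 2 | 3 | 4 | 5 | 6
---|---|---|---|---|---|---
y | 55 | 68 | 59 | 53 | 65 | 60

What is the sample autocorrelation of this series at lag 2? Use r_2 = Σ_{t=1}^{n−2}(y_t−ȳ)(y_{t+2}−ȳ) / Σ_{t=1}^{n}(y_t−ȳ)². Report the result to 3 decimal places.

-0.341

Mean ȳ = (55 + 68 + 59 + 53 + 65 + 60)/6 = 60.0000
Numerator Σ_{t=1}^{4}(y_t−ȳ)(y_{t+2}−ȳ) = -56.0000
Denominator Σ(y_t−ȳ)² = 164.0000
r_2 = -56.0000 / 164.0000 = -0.341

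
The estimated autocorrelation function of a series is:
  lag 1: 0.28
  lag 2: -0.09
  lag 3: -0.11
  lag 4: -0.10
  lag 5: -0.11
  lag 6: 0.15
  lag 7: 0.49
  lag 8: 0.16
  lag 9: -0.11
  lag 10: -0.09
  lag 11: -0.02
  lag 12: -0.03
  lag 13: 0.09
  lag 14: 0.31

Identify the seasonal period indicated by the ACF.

The largest autocorrelation is r_7 = 0.49, with a weaker echo at lag 14 (0.31); the remaining lags stay at or below 0.28.
The dominant spike at lag 7 indicates a seasonal period of 7.

7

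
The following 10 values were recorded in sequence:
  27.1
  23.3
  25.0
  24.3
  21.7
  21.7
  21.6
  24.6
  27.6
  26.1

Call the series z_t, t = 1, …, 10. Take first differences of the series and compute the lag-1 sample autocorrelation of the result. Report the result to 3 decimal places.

First differences Δz: -3.8, 1.7, -0.7, -2.6, 0.0, -0.1, 3.0, 3.0, -1.5
Mean of differences = -0.1111
Numerator Σ(Δz_t−Δz̄)(Δz_{t+1}−Δz̄) = -1.1646
Denominator Σ(Δz_t−Δz̄)² = 44.7289
r_1(Δz) = -1.1646 / 44.7289 = -0.026

-0.026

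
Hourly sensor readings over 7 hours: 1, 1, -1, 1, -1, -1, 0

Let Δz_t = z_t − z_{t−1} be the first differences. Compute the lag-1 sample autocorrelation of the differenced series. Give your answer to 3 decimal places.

First differences Δz: 0, -2, 2, -2, 0, 1
Mean of differences = -0.1667
Numerator Σ(Δz_t−Δz̄)(Δz_{t+1}−Δz̄) = -8.3611
Denominator Σ(Δz_t−Δz̄)² = 12.8333
r_1(Δz) = -8.3611 / 12.8333 = -0.652

-0.652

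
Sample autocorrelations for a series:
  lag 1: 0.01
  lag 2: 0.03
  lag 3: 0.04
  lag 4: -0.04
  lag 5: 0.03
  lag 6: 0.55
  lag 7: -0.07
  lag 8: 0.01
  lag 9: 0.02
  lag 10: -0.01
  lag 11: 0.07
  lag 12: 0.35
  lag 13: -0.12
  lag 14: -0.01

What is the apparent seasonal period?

The largest autocorrelation is r_6 = 0.55, with a weaker echo at lag 12 (0.35); the remaining lags stay at or below 0.07.
The dominant spike at lag 6 indicates a seasonal period of 6.

6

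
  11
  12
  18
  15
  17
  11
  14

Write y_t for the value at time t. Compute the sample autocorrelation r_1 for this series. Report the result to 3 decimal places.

-0.083

Mean ȳ = (11 + 12 + 18 + 15 + 17 + 11 + 14)/7 = 14.0000
Deviations from mean: -3.0000, -2.0000, 4.0000, 1.0000, 3.0000, -3.0000, 0.0000
Σ(y_t−ȳ)(y_{t+1}−ȳ) = (6.0000) + (-8.0000) + (4.0000) + (3.0000) + (-9.0000) + (0.0000) = -4.0000
Denominator Σ(y_t−ȳ)² = 48.0000
r_1 = -4.0000 / 48.0000 = -0.083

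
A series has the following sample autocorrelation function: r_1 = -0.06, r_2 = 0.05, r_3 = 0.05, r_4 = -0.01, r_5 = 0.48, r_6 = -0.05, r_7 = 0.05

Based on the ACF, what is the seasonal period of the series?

5

The largest autocorrelation is r_5 = 0.48; the remaining lags stay at or below 0.05.
The dominant spike at lag 5 indicates a seasonal period of 5.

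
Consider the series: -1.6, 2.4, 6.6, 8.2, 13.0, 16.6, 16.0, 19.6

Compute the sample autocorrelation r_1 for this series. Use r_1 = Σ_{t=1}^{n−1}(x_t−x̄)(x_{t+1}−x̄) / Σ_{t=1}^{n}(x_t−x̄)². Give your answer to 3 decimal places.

Mean x̄ = (-1.6 + 2.4 + 6.6 + 8.2 + 13.0 + 16.6 + 16.0 + 19.6)/8 = 10.1000
Deviations from mean: -11.7000, -7.7000, -3.5000, -1.9000, 2.9000, 6.5000, 5.9000, 9.5000
Σ(x_t−x̄)(x_{t+1}−x̄) = (90.0900) + (26.9500) + (6.6500) + (-5.5100) + (18.8500) + (38.3500) + (56.0500) = 231.4300
Denominator Σ(x_t−x̄)² = 387.7600
r_1 = 231.4300 / 387.7600 = 0.597

0.597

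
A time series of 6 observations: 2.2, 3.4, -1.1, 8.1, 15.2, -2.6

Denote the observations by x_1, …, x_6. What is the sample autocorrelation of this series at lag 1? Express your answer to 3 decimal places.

Mean x̄ = (2.2 + 3.4 − 1.1 + 8.1 + 15.2 − 2.6)/6 = 4.2000
Numerator Σ_{t=1}^{5}(x_t−x̄)(x_{t+1}−x̄) = -46.7300
Denominator Σ(x_t−x̄)² = 215.1800
r_1 = -46.7300 / 215.1800 = -0.217

-0.217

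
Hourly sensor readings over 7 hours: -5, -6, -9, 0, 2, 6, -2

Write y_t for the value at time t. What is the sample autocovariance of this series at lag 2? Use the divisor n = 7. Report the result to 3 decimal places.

Mean ȳ = (-5 − 6 − 9 + 0 + 2 + 6 − 2)/7 = -2.0000
Deviations: -3.0000, -4.0000, -7.0000, 2.0000, 4.0000, 8.0000, 0.0000
Σ_{t=1}^{5}(y_t−ȳ)(y_{t+2}−ȳ) = 1.0000
γ_2 = 1.0000 / 7 = 0.143

0.143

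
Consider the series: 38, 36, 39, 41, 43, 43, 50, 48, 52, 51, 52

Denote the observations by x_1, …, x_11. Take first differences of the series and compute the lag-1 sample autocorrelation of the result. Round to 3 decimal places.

-0.635

First differences Δx: -2, 3, 2, 2, 0, 7, -2, 4, -1, 1
Mean of differences = 1.4000
Numerator Σ(Δx_t−Δx̄)(Δx_{t+1}−Δx̄) = -45.9600
Denominator Σ(Δx_t−Δx̄)² = 72.4000
r_1(Δx) = -45.9600 / 72.4000 = -0.635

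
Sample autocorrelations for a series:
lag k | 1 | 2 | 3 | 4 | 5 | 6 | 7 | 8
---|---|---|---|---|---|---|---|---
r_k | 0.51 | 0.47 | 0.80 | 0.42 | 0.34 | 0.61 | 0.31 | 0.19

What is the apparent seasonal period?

The largest autocorrelation is r_3 = 0.80, with a weaker echo at lag 6 (0.61); the remaining lags stay at or below 0.51. The elevated value at lag 1 (0.51), dropping to 0.47 at lag 2, reflects decaying short-term dependence rather than seasonality.
The dominant spike at lag 3 indicates a seasonal period of 3.

3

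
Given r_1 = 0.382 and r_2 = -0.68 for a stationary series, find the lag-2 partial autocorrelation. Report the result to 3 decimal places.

-0.967

φ_{22} = (r_2 − r_1²) / (1 − r_1²)
r_1² = (0.382)² = 0.145924
Numerator = -0.68 − 0.1459 = -0.8259; denominator = 1 − 0.1459 = 0.8541
φ_{22} = -0.8259 / 0.8541 = -0.967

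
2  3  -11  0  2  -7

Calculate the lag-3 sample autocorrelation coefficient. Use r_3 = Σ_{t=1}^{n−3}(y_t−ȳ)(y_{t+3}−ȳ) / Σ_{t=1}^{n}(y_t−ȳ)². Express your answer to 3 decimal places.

0.437

Mean ȳ = (2 + 3 − 11 + 0 + 2 − 7)/6 = -1.8333
Numerator Σ_{t=1}^{3}(y_t−ȳ)(y_{t+3}−ȳ) = 72.9167
Denominator Σ(y_t−ȳ)² = 166.8333
r_3 = 72.9167 / 166.8333 = 0.437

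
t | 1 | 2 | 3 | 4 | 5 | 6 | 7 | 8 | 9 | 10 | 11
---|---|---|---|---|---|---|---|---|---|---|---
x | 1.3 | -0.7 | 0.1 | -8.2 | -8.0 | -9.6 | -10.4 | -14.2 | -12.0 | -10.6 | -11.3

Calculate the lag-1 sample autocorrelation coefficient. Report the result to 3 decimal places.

0.663

Mean x̄ = (1.3 − 0.7 + 0.1 − 8.2 − 8.0 − 9.6 − 10.4 − 14.2 − 12.0 − 10.6 − 11.3)/11 = -7.6000
Numerator Σ_{t=1}^{10}(x_t−x̄)(x_{t+1}−x̄) = 188.3800
Denominator Σ(x_t−x̄)² = 284.0800
r_1 = 188.3800 / 284.0800 = 0.663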